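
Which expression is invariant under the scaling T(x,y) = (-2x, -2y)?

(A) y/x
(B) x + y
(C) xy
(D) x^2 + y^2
A

Under the uniform scaling T(x,y) = (-2x, -2y):
Substitute the transformed coordinates into each option and compare with the original:
(A) y/x  ->  (-2y)/(-2x) = y/x   [equals y/x: invariant]
(B) x + y  ->  (-2x) + (-2y) = -2x - 2y   [differs from x + y: not invariant]
(C) xy  ->  (-2x)(-2y) = 4xy   [differs from xy: not invariant]
(D) x^2 + y^2  ->  (-2x)^2 + (-2y)^2 = 4x^2 + 4y^2   [differs from x^2 + y^2: not invariant]

Only option (A), y/x, is unchanged by the transformation.
The common factor -2 cancels in a ratio of coordinates, while sums, products and sums of squares pick up factors of -2 or 4.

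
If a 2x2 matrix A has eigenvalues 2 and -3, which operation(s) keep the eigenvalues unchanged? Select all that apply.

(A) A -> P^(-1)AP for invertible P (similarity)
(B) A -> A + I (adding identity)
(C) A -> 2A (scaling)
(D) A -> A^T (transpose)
A and D

Eigenvalues are preserved by:
1. Similarity transformations: A -> P^(-1)AP (same characteristic polynomial)
2. Transpose: A^T has the same eigenvalues as A

Eigenvalues are NOT preserved by:
- Adding identity: eigenvalues become 2+1, -3+1
- Scaling: eigenvalues become 4, -6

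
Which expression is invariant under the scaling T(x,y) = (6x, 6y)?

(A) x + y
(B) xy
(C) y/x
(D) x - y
C

Under the uniform scaling T(x,y) = (6x, 6y):
Substitute the transformed coordinates into each option and compare with the original:
(A) x + y  ->  (6x) + (6y) = 6x + 6y   [differs from x + y: not invariant]
(B) xy  ->  (6x)(6y) = 36xy   [differs from xy: not invariant]
(C) y/x  ->  (6y)/(6x) = y/x   [equals y/x: invariant]
(D) x - y  ->  (6x) - (6y) = 6x - 6y   [differs from x - y: not invariant]

Only option (C), y/x, is unchanged by the transformation.
The common factor 6 cancels in a ratio of coordinates, while sums, products and sums of squares pick up factors of 6 or 36.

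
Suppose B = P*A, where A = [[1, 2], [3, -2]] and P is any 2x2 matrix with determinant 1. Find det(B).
-8

By the multiplicative property of determinants, det(B) = det(P*A) = det(P) * det(A) = det(A),
so the determinant is invariant under multiplication by any determinant-1 matrix; we just need det(A).

det(A) = (1)(-2) - (2)(3) = -2 - 6 = -8

Therefore det(B) = 1 * (-8) = -8.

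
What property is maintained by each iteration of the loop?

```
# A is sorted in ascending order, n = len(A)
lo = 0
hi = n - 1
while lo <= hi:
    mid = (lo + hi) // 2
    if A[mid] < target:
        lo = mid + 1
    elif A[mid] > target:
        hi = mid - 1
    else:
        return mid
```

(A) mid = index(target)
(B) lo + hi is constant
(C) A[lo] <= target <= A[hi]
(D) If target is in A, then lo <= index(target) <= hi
D

A loop invariant must hold before the first iteration and be re-established by every execution of the body.

(D) If target is in A, then lo <= index(target) <= hi: Before the loop [lo, hi] = [0, n-1] covers every index. When A[mid] < target, sortedness puts target strictly to the right of mid, so setting lo = mid + 1 keeps index(target) in [lo, hi]; symmetrically for hi = mid - 1. Hence 'if target is in A then lo <= index(target) <= hi' holds after every iteration, and when lo > hi it proves target is absent.

The other options fail:
(A) mid = index(target): mid is just the current probe; it equals index(target) only on the iteration that returns.
(B) lo + hi is constant: each iteration moves exactly one of lo, hi, so lo + hi changes (e.g. 0 + (n-1) becomes (mid+1) + (n-1)).
(C) A[lo] <= target <= A[hi]: fails when target is not in A (e.g. target < A[0] already violates it before the loop), so it is not maintained in general.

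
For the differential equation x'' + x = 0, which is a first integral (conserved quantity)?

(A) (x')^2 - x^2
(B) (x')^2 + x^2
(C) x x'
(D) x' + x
B

A first integral I satisfies dI/dt = 0 along every solution. Differentiate each option and use the equation of motion:
(A) d/dt[(x')^2 - x^2] = 2x'x'' - 2x x' = -4x x', not identically 0
(B) d/dt[(x')^2 + x^2] = 2x'x'' + 2x x' = 2x'(-x) + 2x x' = 0
(C) d/dt[x x'] = (x')^2 + x x'' = (x')^2 - x^2, not identically 0
(D) d/dt[x' + x] = x'' + x' = -x + x', not identically 0

Only (B) has zero time-derivative. So the energy-like quantity (x')^2 + x^2 is the first integral.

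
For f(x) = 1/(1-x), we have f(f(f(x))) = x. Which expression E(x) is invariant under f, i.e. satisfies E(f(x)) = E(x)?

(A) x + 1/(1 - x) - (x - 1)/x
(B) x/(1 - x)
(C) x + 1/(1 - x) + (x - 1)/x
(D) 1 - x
C

Replace x by f(x) = 1/(1 - x) in each option and simplify. As a quick numerical cross-check, also compare E(4) with E(f(4)) = E(-1/3).

(A) x + 1/(1 - x) - (x - 1)/x  ->  (1/(1 - x)) + 1/(1 - (1/(1 - x))) - ((1/(1 - x)) - 1)/(1/(1 - x)) = (x^2(1 - x) - x + (x - 1)^2)/(x(x - 1)); check: E(4) = 35/12 but E(-1/3) = -43/12.   [not invariant]
(B) x/(1 - x)  ->  (1/(1 - x))/(1 - (1/(1 - x))) = -1/x; check: E(4) = -4/3 but E(-1/3) = -1/4.   [not invariant]
(C) x + 1/(1 - x) + (x - 1)/x  ->  (1/(1 - x)) + 1/(1 - (1/(1 - x))) + ((1/(1 - x)) - 1)/(1/(1 - x)), which simplifies back to x + 1/(1 - x) + (x - 1)/x; check: E(4) = 53/12, E(-1/3) = 53/12.   [invariant]
(D) 1 - x  ->  1 - (1/(1 - x)) = x/(x - 1); check: E(4) = -3 but E(-1/3) = 4/3.   [not invariant]

Only (C) is unchanged. Indeed f(f(x)) = 1/(1 - 1/(1-x)) = (1-x)/(-x) = (x-1)/x, so E(x) = x + f(x) + f(f(x)) is the sum over the whole 3-cycle; applying f just permutes the three terms cyclically (x -> f(x) -> f(f(x)) -> x), leaving the sum unchanged.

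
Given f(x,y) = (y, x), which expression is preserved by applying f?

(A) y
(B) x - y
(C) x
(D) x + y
D

For f(x,y) = (y, x):
After applying f: x' = y, y' = x. So x' + y' = y + x = x + y.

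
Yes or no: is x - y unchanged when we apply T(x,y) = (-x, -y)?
No

Substitute T(x,y) = (-x, -y) into the expression and compare with the original.

Original: x - y
After applying T: (-x) - (-y) = -x + y

This differs from the original x - y (difference: -2x + 2y), so the expression is NOT invariant.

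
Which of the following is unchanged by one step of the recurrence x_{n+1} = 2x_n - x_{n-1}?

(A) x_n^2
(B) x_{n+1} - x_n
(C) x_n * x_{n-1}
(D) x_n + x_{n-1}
B

For the recurrence x_{n+1} = 2x_n - x_{n-1}:

If x_{n+1} = 2x_n - x_{n-1}, then:
x_{n+1} - x_n = x_n - x_{n-1}
The first difference is constant throughout the sequence.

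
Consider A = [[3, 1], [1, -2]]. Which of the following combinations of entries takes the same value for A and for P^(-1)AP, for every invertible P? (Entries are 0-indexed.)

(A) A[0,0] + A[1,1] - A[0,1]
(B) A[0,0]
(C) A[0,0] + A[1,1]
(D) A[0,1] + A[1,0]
C

A[0,0] + A[1,1] is the trace of A. By the cyclic property of the trace, tr(P^(-1)AP) = tr(APP^(-1)) = tr(A), so it is the same for every matrix similar to A.

The other combinations are not similarity invariants. For example, take P = [[1, 1], [0, 1]] (det P = 1), so P^(-1) = [[1, -1], [0, 1]] and
B = P^(-1)AP = [[2, 5], [1, -1]].
Evaluating each option on A and on B:
(A) A[0,0] + A[1,1] - A[0,1]: 0 for A, -4 for B -> changes
(B) A[0,0]: 3 for A, 2 for B -> changes
(C) A[0,0] + A[1,1]: 1 for A, 1 for B -> unchanged
(D) A[0,1] + A[1,0]: 2 for A, 6 for B -> changes

Only (C) A[0,0] + A[1,1] = 1 survives (and it does so for every P, not just this one), so it is the invariant.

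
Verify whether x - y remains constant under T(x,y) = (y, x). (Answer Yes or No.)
No

Substitute T(x,y) = (y, x) into the expression and compare with the original.

Original: x - y
After applying T: (y) - (x) = -x + y

This differs from the original x - y (difference: -2x + 2y), so the expression is NOT invariant.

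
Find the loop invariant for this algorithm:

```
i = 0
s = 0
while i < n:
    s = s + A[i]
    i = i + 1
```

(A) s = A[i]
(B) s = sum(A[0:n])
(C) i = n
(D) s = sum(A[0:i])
D

A loop invariant must hold before the first iteration and be re-established by every execution of the body.

(D) s = sum(A[0:i]): Initially i = 0 and s = 0 = sum of the empty slice A[0:0]. If s = sum(A[0:i]) holds at the top of an iteration, the body sets s to sum(A[0:i]) + A[i] = sum(A[0:i+1]) and then i to i+1, so s = sum(A[0:i]) holds again. At exit i = n, giving s = sum(A[0:n]).

The other options fail:
(A) s = A[i]: after the first iteration s = A[0] but i = 1, so s = A[i] compares s with the wrong element (and fails in general).
(B) s = sum(A[0:n]): false before the loop (s = 0, not the full sum) -- it only becomes true at exit.
(C) i = n: false initially (i = 0); it is the exit condition, not an invariant.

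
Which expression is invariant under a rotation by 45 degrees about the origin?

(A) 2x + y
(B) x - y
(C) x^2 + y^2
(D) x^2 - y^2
C

A rotation by 45 degrees sends (x, y) to (sqrt(2)x/2 - sqrt(2)y/2, sqrt(2)x/2 + sqrt(2)y/2).
Substitute the transformed coordinates into each option and compare with the original:
(A) 2x + y  ->  2(sqrt(2)x/2 - sqrt(2)y/2) + (sqrt(2)x/2 + sqrt(2)y/2) = 3sqrt(2)x/2 - sqrt(2)y/2   [differs from 2x + y: not invariant]
(B) x - y  ->  (sqrt(2)x/2 - sqrt(2)y/2) - (sqrt(2)x/2 + sqrt(2)y/2) = -sqrt(2)y   [differs from x - y: not invariant]
(C) x^2 + y^2  ->  (sqrt(2)x/2 - sqrt(2)y/2)^2 + (sqrt(2)x/2 + sqrt(2)y/2)^2 = x^2 + y^2   [equals x^2 + y^2: invariant]
(D) x^2 - y^2  ->  (sqrt(2)x/2 - sqrt(2)y/2)^2 - (sqrt(2)x/2 + sqrt(2)y/2)^2 = -2xy   [differs from x^2 - y^2: not invariant]

Only option (C), x^2 + y^2, is unchanged by the transformation.
Geometrically, x^2 + y^2 is the squared distance from the origin, which every rotation about the origin preserves.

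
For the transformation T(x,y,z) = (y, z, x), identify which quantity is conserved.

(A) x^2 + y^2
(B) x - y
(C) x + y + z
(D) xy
C

Apply T(x,y,z) = (y, z, x) to each option, i.e. replace (x, y, z) by the transformed coordinates.
Substitute the transformed coordinates into each option and compare with the original:
(A) x^2 + y^2  ->  (y)^2 + (z)^2 = y^2 + z^2   [differs from x^2 + y^2: not invariant]
(B) x - y  ->  (y) - (z) = y - z   [differs from x - y: not invariant]
(C) x + y + z  ->  (y) + (z) + (x) = x + y + z   [equals x + y + z: invariant]
(D) xy  ->  (y)(z) = yz   [differs from xy: not invariant]

Only option (C), x + y + z, is unchanged by the transformation.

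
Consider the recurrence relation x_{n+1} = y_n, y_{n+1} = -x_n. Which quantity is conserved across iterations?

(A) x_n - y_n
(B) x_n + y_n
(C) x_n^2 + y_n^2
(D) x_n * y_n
C

For the recurrence x_{n+1} = y_n, y_{n+1} = -x_n:

x_{n+1}^2 + y_{n+1}^2 = y_n^2 + (-x_n)^2 = x_n^2 + y_n^2
The sum of squares is conserved (like energy in a harmonic oscillator).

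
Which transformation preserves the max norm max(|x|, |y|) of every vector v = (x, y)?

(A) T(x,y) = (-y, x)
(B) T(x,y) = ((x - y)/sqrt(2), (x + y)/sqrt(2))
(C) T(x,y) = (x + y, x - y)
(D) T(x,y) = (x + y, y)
A

A transformation preserves a norm if ||T(v)|| = ||v|| for every v; a single vector where the norm changes rules an option out.

(A) T(x,y) = (-y, x): preserves the norm -- it only permutes the coordinates and/or flips signs, which leaves max(|x|, |y|) unchanged.
(B) T(x,y) = ((x - y)/sqrt(2), (x + y)/sqrt(2)): v = (1, 0) has norm max(|1|, |0|) = 1, but T(v) = (sqrt(2)/2, sqrt(2)/2) has norm sqrt(2)/2 -- not preserved.
(C) T(x,y) = (x + y, x - y): v = (1, 1) has norm max(|1|, |1|) = 1, but T(v) = (2, 0) has norm 2 -- not preserved.
(D) T(x,y) = (x + y, y): v = (1, 1) has norm max(|1|, |1|) = 1, but T(v) = (2, 1) has norm 2 -- not preserved.

Therefore the answer is (A).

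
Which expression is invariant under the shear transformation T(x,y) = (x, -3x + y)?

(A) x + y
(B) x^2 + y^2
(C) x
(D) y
C

Under the shear T(x,y) = (x, -3x + y):
Substitute the transformed coordinates into each option and compare with the original:
(A) x + y  ->  (x) + (-3x + y) = -2x + y   [differs from x + y: not invariant]
(B) x^2 + y^2  ->  (x)^2 + (-3x + y)^2 = 10x^2 - 6xy + y^2   [differs from x^2 + y^2: not invariant]
(C) x  ->  (x) = x   [equals x: invariant]
(D) y  ->  (-3x + y) = -3x + y   [differs from y: not invariant]

Only option (C), x, is unchanged by the transformation.
A vertical shear moves points parallel to the y-axis, so the x-coordinate (and any function of x alone) is unchanged.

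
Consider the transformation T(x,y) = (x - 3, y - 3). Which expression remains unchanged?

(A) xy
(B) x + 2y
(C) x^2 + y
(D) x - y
D

An expression E(x,y) is invariant under T if E(T(x,y)) = E(x,y). Here T(x,y) = (x - 3, y - 3).
Substitute the transformed coordinates into each option and compare with the original:
(A) xy  ->  (x - 3)(y - 3) = xy - 3x - 3y + 9   [differs from xy: not invariant]
(B) x + 2y  ->  (x - 3) + 2(y - 3) = x + 2y - 9   [differs from x + 2y: not invariant]
(C) x^2 + y  ->  (x - 3)^2 + (y - 3) = x^2 - 6x + y + 6   [differs from x^2 + y: not invariant]
(D) x - y  ->  (x - 3) - (y - 3) = x - y   [equals x - y: invariant]

Only option (D), x - y, is unchanged by the transformation.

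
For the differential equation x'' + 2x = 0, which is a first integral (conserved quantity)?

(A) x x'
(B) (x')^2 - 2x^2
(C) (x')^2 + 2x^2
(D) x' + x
C

A first integral I satisfies dI/dt = 0 along every solution. Differentiate each option and use the equation of motion:
(A) d/dt[x x'] = (x')^2 + x x'' = (x')^2 - 2x^2, not identically 0
(B) d/dt[(x')^2 - 2x^2] = 2x'x'' - 4x x' = -8x x', not identically 0
(C) d/dt[(x')^2 + 2x^2] = 2x'x'' + 4x x' = 2x'(-2x) + 4x x' = 0
(D) d/dt[x' + x] = x'' + x' = -2x + x', not identically 0

Only (C) has zero time-derivative. So the energy-like quantity (x')^2 + 2x^2 is the first integral.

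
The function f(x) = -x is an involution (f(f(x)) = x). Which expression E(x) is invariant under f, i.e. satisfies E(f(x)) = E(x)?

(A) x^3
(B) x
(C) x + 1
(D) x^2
D

Replace x by f(x) = -x in each option and simplify. As a quick numerical cross-check, also compare E(5) with E(f(5)) = E(-5).

(A) x^3  ->  (-x)^3 = -x^3; check: E(5) = 125 but E(-5) = -125.   [not invariant]
(B) x  ->  (-x) = -x; check: E(5) = 5 but E(-5) = -5.   [not invariant]
(C) x + 1  ->  (-x) + 1 = 1 - x; check: E(5) = 6 but E(-5) = -4.   [not invariant]
(D) x^2  ->  (-x)^2, which simplifies back to x^2; check: E(5) = 25, E(-5) = 25.   [invariant]

Only (D) is unchanged. E is symmetric under swapping x with f(x) = -x, which is exactly what an involution does.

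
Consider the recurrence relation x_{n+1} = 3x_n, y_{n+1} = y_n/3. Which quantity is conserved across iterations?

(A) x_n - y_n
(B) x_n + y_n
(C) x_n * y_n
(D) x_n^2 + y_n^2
C

For the recurrence x_{n+1} = 3x_n, y_{n+1} = y_n/3:

x_{n+1} * y_{n+1} = (3x_n) * (y_n/3) = x_n * y_n
The product is conserved.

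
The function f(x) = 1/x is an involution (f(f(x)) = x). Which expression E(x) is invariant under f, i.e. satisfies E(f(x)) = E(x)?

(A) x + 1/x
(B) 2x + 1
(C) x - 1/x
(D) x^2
A

Replace x by f(x) = 1/x in each option and simplify. As a quick numerical cross-check, also compare E(4) with E(f(4)) = E(1/4).

(A) x + 1/x  ->  (1/x) + 1/(1/x), which simplifies back to x + 1/x; check: E(4) = 17/4, E(1/4) = 17/4.   [invariant]
(B) 2x + 1  ->  2(1/x) + 1 = (x + 2)/x; check: E(4) = 9 but E(1/4) = 3/2.   [not invariant]
(C) x - 1/x  ->  (1/x) - 1/(1/x) = -x + 1/x; check: E(4) = 15/4 but E(1/4) = -15/4.   [not invariant]
(D) x^2  ->  (1/x)^2 = x^(-2); check: E(4) = 16 but E(1/4) = 1/16.   [not invariant]

Only (A) is unchanged. E is symmetric under swapping x with f(x) = 1/x, which is exactly what an involution does.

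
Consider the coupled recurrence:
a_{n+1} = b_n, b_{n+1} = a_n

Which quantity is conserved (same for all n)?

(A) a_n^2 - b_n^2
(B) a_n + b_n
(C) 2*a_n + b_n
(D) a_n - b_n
B

Replace a_n by a_{n+1} = b_n and b_n by b_{n+1} = a_n in each option and simplify:
(A) a_n^2 - b_n^2  ->  (b_n)^2 - (a_n)^2 = -a_n^2 + b_n^2   [not conserved]
(B) a_n + b_n  ->  (b_n) + (a_n) = a_n + b_n   [conserved]
(C) 2*a_n + b_n  ->  2*(b_n) + (a_n) = a_n + 2*b_n   [not conserved]
(D) a_n - b_n  ->  (b_n) - (a_n) = -a_n + b_n   [not conserved]

Only (B) a_n + b_n returns to itself after one step, so it is the conserved quantity.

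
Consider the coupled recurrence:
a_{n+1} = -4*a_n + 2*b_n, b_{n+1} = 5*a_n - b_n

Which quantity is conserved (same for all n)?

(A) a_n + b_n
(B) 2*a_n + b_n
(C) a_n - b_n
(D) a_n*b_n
A

Replace a_n by a_{n+1} = -4*a_n + 2*b_n and b_n by b_{n+1} = 5*a_n - b_n in each option and simplify:
(A) a_n + b_n  ->  (-4*a_n + 2*b_n) + (5*a_n - b_n) = a_n + b_n   [conserved]
(B) 2*a_n + b_n  ->  2*(-4*a_n + 2*b_n) + (5*a_n - b_n) = -3*a_n + 3*b_n   [not conserved]
(C) a_n - b_n  ->  (-4*a_n + 2*b_n) - (5*a_n - b_n) = -9*a_n + 3*b_n   [not conserved]
(D) a_n*b_n  ->  (-4*a_n + 2*b_n)*(5*a_n - b_n) = -20*a_n^2 + 14*a_n*b_n - 2*b_n^2   [not conserved]

Only (A) a_n + b_n returns to itself after one step, so it is the conserved quantity.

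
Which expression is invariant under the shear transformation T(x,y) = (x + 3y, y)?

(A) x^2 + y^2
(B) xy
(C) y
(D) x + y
C

Under the shear T(x,y) = (x + 3y, y):
Substitute the transformed coordinates into each option and compare with the original:
(A) x^2 + y^2  ->  (x + 3y)^2 + (y)^2 = x^2 + 6xy + 10y^2   [differs from x^2 + y^2: not invariant]
(B) xy  ->  (x + 3y)(y) = xy + 3y^2   [differs from xy: not invariant]
(C) y  ->  (y) = y   [equals y: invariant]
(D) x + y  ->  (x + 3y) + (y) = x + 4y   [differs from x + y: not invariant]

Only option (C), y, is unchanged by the transformation.
A horizontal shear moves points parallel to the x-axis, so the y-coordinate (and any function of y alone) is unchanged.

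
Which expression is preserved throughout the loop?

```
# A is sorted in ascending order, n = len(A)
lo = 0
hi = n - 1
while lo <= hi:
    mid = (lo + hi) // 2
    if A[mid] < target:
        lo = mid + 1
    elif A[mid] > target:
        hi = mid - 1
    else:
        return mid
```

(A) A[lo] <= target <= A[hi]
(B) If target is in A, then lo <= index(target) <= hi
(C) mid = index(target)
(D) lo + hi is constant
B

A loop invariant must hold before the first iteration and be re-established by every execution of the body.

(B) If target is in A, then lo <= index(target) <= hi: Before the loop [lo, hi] = [0, n-1] covers every index. When A[mid] < target, sortedness puts target strictly to the right of mid, so setting lo = mid + 1 keeps index(target) in [lo, hi]; symmetrically for hi = mid - 1. Hence 'if target is in A then lo <= index(target) <= hi' holds after every iteration, and when lo > hi it proves target is absent.

The other options fail:
(A) A[lo] <= target <= A[hi]: fails when target is not in A (e.g. target < A[0] already violates it before the loop), so it is not maintained in general.
(C) mid = index(target): mid is just the current probe; it equals index(target) only on the iteration that returns.
(D) lo + hi is constant: each iteration moves exactly one of lo, hi, so lo + hi changes (e.g. 0 + (n-1) becomes (mid+1) + (n-1)).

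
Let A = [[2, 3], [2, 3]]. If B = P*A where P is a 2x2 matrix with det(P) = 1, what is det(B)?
0

By the multiplicative property of determinants, det(B) = det(P*A) = det(P) * det(A) = det(A),
so the determinant is invariant under multiplication by any determinant-1 matrix; we just need det(A).

det(A) = (2)(3) - (3)(2) = 6 - 6 = 0

Therefore det(B) = 1 * 0 = 0.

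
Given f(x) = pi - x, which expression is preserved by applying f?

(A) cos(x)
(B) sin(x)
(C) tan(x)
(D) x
B

For f(x) = pi - x:
sin(pi - x) = sin(x), so sine is invariant under this transformation.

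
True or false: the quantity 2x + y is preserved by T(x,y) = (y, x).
False

Substitute T(x,y) = (y, x) into the expression and compare with the original.

Original: 2x + y
After applying T: 2(y) + (x) = x + 2y

This differs from the original 2x + y (difference: -x + y), so the expression is NOT invariant.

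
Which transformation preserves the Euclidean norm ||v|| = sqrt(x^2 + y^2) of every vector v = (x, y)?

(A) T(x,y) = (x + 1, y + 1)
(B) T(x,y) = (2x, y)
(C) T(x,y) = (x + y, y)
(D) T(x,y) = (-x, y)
D

A transformation preserves a norm if ||T(v)|| = ||v|| for every v; a single vector where the norm changes rules an option out.

(A) T(x,y) = (x + 1, y + 1): v = (1, 0) has norm sqrt((1)^2 + (0)^2) = 1, but T(v) = (2, 1) has norm sqrt(5) -- not preserved.
(B) T(x,y) = (2x, y): v = (1, 0) has norm sqrt((1)^2 + (0)^2) = 1, but T(v) = (2, 0) has norm 2 -- not preserved.
(C) T(x,y) = (x + y, y): v = (0, 1) has norm sqrt((0)^2 + (1)^2) = 1, but T(v) = (1, 1) has norm sqrt(2) -- not preserved.
(D) T(x,y) = (-x, y): preserves the norm -- it is an orthogonal map (a rotation/reflection), and (-x)^2 + (y)^2 simplifies to x^2 + y^2.

Therefore the answer is (D).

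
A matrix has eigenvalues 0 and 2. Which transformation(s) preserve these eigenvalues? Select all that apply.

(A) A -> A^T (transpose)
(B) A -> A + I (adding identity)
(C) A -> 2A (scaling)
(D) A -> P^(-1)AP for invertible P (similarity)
A and D

Eigenvalues are preserved by:
1. Similarity transformations: A -> P^(-1)AP (same characteristic polynomial)
2. Transpose: A^T has the same eigenvalues as A

Eigenvalues are NOT preserved by:
- Adding identity: eigenvalues become 0+1, 2+1
- Scaling: eigenvalues become 0, 4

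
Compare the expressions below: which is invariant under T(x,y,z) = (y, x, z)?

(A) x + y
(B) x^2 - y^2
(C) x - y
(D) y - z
A

Apply T(x,y,z) = (y, x, z) to each option, i.e. replace (x, y, z) by the transformed coordinates.
Substitute the transformed coordinates into each option and compare with the original:
(A) x + y  ->  (y) + (x) = x + y   [equals x + y: invariant]
(B) x^2 - y^2  ->  (y)^2 - (x)^2 = -x^2 + y^2   [differs from x^2 - y^2: not invariant]
(C) x - y  ->  (y) - (x) = -x + y   [differs from x - y: not invariant]
(D) y - z  ->  (x) - (z) = x - z   [differs from y - z: not invariant]

Only option (A), x + y, is unchanged by the transformation.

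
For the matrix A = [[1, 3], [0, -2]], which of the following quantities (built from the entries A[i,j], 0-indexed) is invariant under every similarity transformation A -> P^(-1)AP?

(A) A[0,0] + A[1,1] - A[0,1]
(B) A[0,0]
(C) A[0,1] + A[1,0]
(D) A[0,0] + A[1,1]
D

A[0,0] + A[1,1] is the trace of A. By the cyclic property of the trace, tr(P^(-1)AP) = tr(APP^(-1)) = tr(A), so it is the same for every matrix similar to A.

The other combinations are not similarity invariants. For example, take P = [[1, 1], [1, 2]] (det P = 1), so P^(-1) = [[2, -1], [-1, 1]] and
B = P^(-1)AP = [[10, 18], [-6, -11]].
Evaluating each option on A and on B:
(A) A[0,0] + A[1,1] - A[0,1]: -4 for A, -19 for B -> changes
(B) A[0,0]: 1 for A, 10 for B -> changes
(C) A[0,1] + A[1,0]: 3 for A, 12 for B -> changes
(D) A[0,0] + A[1,1]: -1 for A, -1 for B -> unchanged

Only (D) A[0,0] + A[1,1] = -1 survives (and it does so for every P, not just this one), so it is the invariant.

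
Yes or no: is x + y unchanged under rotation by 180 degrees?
No

Applying rotation by 180 degrees: x' = x*cos(180 degrees) - y*sin(180 degrees) = -x, y' = x*sin(180 degrees) + y*cos(180 degrees) = -y

Substituting into x + y:
(-x) + (-y)
= -x - y

This differs from the original expression x + y, so it is NOT invariant.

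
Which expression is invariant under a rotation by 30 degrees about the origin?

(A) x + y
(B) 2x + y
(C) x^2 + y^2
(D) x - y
C

A rotation by 30 degrees sends (x, y) to (sqrt(3)x/2 - y/2, x/2 + sqrt(3)y/2).
Substitute the transformed coordinates into each option and compare with the original:
(A) x + y  ->  (sqrt(3)x/2 - y/2) + (x/2 + sqrt(3)y/2) = x/2 + sqrt(3)x/2 - y/2 + sqrt(3)y/2   [differs from x + y: not invariant]
(B) 2x + y  ->  2(sqrt(3)x/2 - y/2) + (x/2 + sqrt(3)y/2) = x/2 + sqrt(3)x - y + sqrt(3)y/2   [differs from 2x + y: not invariant]
(C) x^2 + y^2  ->  (sqrt(3)x/2 - y/2)^2 + (x/2 + sqrt(3)y/2)^2 = x^2 + y^2   [equals x^2 + y^2: invariant]
(D) x - y  ->  (sqrt(3)x/2 - y/2) - (x/2 + sqrt(3)y/2) = -x/2 + sqrt(3)x/2 - sqrt(3)y/2 - y/2   [differs from x - y: not invariant]

Only option (C), x^2 + y^2, is unchanged by the transformation.
Geometrically, x^2 + y^2 is the squared distance from the origin, which every rotation about the origin preserves.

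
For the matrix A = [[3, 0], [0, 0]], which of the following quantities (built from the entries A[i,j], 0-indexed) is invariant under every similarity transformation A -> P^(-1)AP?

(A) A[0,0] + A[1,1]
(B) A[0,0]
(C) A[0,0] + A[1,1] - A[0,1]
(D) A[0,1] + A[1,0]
A

A[0,0] + A[1,1] is the trace of A. By the cyclic property of the trace, tr(P^(-1)AP) = tr(APP^(-1)) = tr(A), so it is the same for every matrix similar to A.

The other combinations are not similarity invariants. For example, take P = [[1, 1], [1, 2]] (det P = 1), so P^(-1) = [[2, -1], [-1, 1]] and
B = P^(-1)AP = [[6, 6], [-3, -3]].
Evaluating each option on A and on B:
(A) A[0,0] + A[1,1]: 3 for A, 3 for B -> unchanged
(B) A[0,0]: 3 for A, 6 for B -> changes
(C) A[0,0] + A[1,1] - A[0,1]: 3 for A, -3 for B -> changes
(D) A[0,1] + A[1,0]: 0 for A, 3 for B -> changes

Only (A) A[0,0] + A[1,1] = 3 survives (and it does so for every P, not just this one), so it is the invariant.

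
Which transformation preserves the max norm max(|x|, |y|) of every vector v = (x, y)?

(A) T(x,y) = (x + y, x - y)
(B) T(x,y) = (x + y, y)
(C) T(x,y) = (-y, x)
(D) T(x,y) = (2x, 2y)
C

A transformation preserves a norm if ||T(v)|| = ||v|| for every v; a single vector where the norm changes rules an option out.

(A) T(x,y) = (x + y, x - y): v = (1, 1) has norm max(|1|, |1|) = 1, but T(v) = (2, 0) has norm 2 -- not preserved.
(B) T(x,y) = (x + y, y): v = (1, 1) has norm max(|1|, |1|) = 1, but T(v) = (2, 1) has norm 2 -- not preserved.
(C) T(x,y) = (-y, x): preserves the norm -- it only permutes the coordinates and/or flips signs, which leaves max(|x|, |y|) unchanged.
(D) T(x,y) = (2x, 2y): v = (1, 0) has norm max(|1|, |0|) = 1, but T(v) = (2, 0) has norm 2 -- not preserved.

Therefore the answer is (C).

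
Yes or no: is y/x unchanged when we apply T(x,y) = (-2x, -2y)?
Yes

Substitute T(x,y) = (-2x, -2y) into the expression and compare with the original.

Original: y/x
After applying T: (-2y)/(-2x) = y/x

This is identical to the original y/x, so the expression is invariant.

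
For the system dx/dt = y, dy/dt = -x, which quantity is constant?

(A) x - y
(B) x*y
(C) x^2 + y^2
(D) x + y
C

A first integral I satisfies dI/dt = 0 along every solution. Differentiate each option and use the equation of motion:
(A) d/dt[x - y] = y - (-x) = x + y, not identically 0
(B) d/dt[x*y] = (dx/dt)y + x(dy/dt) = y^2 - x^2, not identically 0
(C) d/dt[x^2 + y^2] = 2x*dx/dt + 2y*dy/dt = 2x*y + 2y*(-x) = 0
(D) d/dt[x + y] = y + (-x) = y - x, not identically 0

Only (C) has zero time-derivative. So x^2 + y^2 (the squared radius; trajectories are circles) is the conserved quantity.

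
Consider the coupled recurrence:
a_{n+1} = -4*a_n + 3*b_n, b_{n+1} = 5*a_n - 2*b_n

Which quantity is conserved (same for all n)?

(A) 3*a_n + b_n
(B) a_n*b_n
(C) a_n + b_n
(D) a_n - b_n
C

Replace a_n by a_{n+1} = -4*a_n + 3*b_n and b_n by b_{n+1} = 5*a_n - 2*b_n in each option and simplify:
(A) 3*a_n + b_n  ->  3*(-4*a_n + 3*b_n) + (5*a_n - 2*b_n) = -7*a_n + 7*b_n   [not conserved]
(B) a_n*b_n  ->  (-4*a_n + 3*b_n)*(5*a_n - 2*b_n) = -20*a_n^2 + 23*a_n*b_n - 6*b_n^2   [not conserved]
(C) a_n + b_n  ->  (-4*a_n + 3*b_n) + (5*a_n - 2*b_n) = a_n + b_n   [conserved]
(D) a_n - b_n  ->  (-4*a_n + 3*b_n) - (5*a_n - 2*b_n) = -9*a_n + 5*b_n   [not conserved]

Only (C) a_n + b_n returns to itself after one step, so it is the conserved quantity.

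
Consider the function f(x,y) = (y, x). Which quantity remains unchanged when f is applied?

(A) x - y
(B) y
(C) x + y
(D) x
C

For f(x,y) = (y, x):
After applying f: x' = y, y' = x. So x' + y' = y + x = x + y.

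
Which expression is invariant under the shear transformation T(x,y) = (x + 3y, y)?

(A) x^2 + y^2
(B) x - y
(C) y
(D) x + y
C

Under the shear T(x,y) = (x + 3y, y):
Substitute the transformed coordinates into each option and compare with the original:
(A) x^2 + y^2  ->  (x + 3y)^2 + (y)^2 = x^2 + 6xy + 10y^2   [differs from x^2 + y^2: not invariant]
(B) x - y  ->  (x + 3y) - (y) = x + 2y   [differs from x - y: not invariant]
(C) y  ->  (y) = y   [equals y: invariant]
(D) x + y  ->  (x + 3y) + (y) = x + 4y   [differs from x + y: not invariant]

Only option (C), y, is unchanged by the transformation.
A horizontal shear moves points parallel to the x-axis, so the y-coordinate (and any function of y alone) is unchanged.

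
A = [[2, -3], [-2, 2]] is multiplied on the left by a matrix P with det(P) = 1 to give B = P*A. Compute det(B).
-2

By the multiplicative property of determinants, det(B) = det(P*A) = det(P) * det(A) = det(A),
so the determinant is invariant under multiplication by any determinant-1 matrix; we just need det(A).

det(A) = (2)(2) - (-3)(-2) = 4 - 6 = -2

Therefore det(B) = 1 * (-2) = -2.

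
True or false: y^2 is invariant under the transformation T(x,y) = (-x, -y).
True

Substitute T(x,y) = (-x, -y) into the expression and compare with the original.

Original: y^2
After applying T: (-y)^2 = y^2

This is identical to the original y^2, so the expression is invariant.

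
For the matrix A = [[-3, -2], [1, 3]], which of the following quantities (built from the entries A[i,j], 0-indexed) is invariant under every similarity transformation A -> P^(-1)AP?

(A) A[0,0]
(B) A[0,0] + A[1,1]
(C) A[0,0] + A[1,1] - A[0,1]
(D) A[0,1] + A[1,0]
B

A[0,0] + A[1,1] is the trace of A. By the cyclic property of the trace, tr(P^(-1)AP) = tr(APP^(-1)) = tr(A), so it is the same for every matrix similar to A.

The other combinations are not similarity invariants. For example, take P = [[1, 1], [1, 2]] (det P = 1), so P^(-1) = [[2, -1], [-1, 1]] and
B = P^(-1)AP = [[-14, -21], [9, 14]].
Evaluating each option on A and on B:
(A) A[0,0]: -3 for A, -14 for B -> changes
(B) A[0,0] + A[1,1]: 0 for A, 0 for B -> unchanged
(C) A[0,0] + A[1,1] - A[0,1]: 2 for A, 21 for B -> changes
(D) A[0,1] + A[1,0]: -1 for A, -12 for B -> changes

Only (B) A[0,0] + A[1,1] = 0 survives (and it does so for every P, not just this one), so it is the invariant.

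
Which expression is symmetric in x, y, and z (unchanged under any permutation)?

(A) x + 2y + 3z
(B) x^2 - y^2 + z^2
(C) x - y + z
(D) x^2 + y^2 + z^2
D

A symmetric expression is unchanged when the variables are permuted; here the transformation to test is the swap (x, y) -> (y, x).
A symmetric expression must survive every permutation; the single swap x <-> y already eliminates the distractors, and the keyed expression is also unchanged by x <-> z and y <-> z (each variable enters it in exactly the same way).
Substitute the transformed coordinates into each option and compare with the original:
(A) x + 2y + 3z  ->  (y) + 2(x) + 3z = 2x + y + 3z   [differs from x + 2y + 3z: not invariant]
(B) x^2 - y^2 + z^2  ->  (y)^2 - (x)^2 + z^2 = -x^2 + y^2 + z^2   [differs from x^2 - y^2 + z^2: not invariant]
(C) x - y + z  ->  (y) - (x) + z = -x + y + z   [differs from x - y + z: not invariant]
(D) x^2 + y^2 + z^2  ->  (y)^2 + (x)^2 + z^2 = x^2 + y^2 + z^2   [equals x^2 + y^2 + z^2: invariant]

Only option (D), x^2 + y^2 + z^2, is unchanged by the transformation.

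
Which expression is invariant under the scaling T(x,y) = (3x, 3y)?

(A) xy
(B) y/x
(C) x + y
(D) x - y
B

Under the uniform scaling T(x,y) = (3x, 3y):
Substitute the transformed coordinates into each option and compare with the original:
(A) xy  ->  (3x)(3y) = 9xy   [differs from xy: not invariant]
(B) y/x  ->  (3y)/(3x) = y/x   [equals y/x: invariant]
(C) x + y  ->  (3x) + (3y) = 3x + 3y   [differs from x + y: not invariant]
(D) x - y  ->  (3x) - (3y) = 3x - 3y   [differs from x - y: not invariant]

Only option (B), y/x, is unchanged by the transformation.
The common factor 3 cancels in a ratio of coordinates, while sums, products and sums of squares pick up factors of 3 or 9.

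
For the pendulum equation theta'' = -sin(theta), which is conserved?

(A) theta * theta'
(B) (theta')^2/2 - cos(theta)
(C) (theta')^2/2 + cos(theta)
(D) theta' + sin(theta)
B

A first integral I satisfies dI/dt = 0 along every solution. Differentiate each option and use the equation of motion:
(A) d/dt[theta * theta'] = (theta')^2 + theta theta'' = (theta')^2 - theta sin(theta), not identically 0
(B) d/dt[(theta')^2/2 - cos(theta)] = theta' theta'' + sin(theta) theta' = theta'(-sin(theta)) + theta' sin(theta) = 0
(C) d/dt[(theta')^2/2 + cos(theta)] = theta' theta'' - sin(theta) theta' = -2 theta' sin(theta), not identically 0
(D) d/dt[theta' + sin(theta)] = theta'' + cos(theta) theta' = -sin(theta) + theta' cos(theta), not identically 0

Only (B) has zero time-derivative. This is the total energy: kinetic (theta')^2/2 plus potential -cos(theta).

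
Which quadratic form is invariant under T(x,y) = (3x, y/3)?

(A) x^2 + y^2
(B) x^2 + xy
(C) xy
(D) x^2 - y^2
C

T multiplies x by 3 and divides y by 3.
Substitute the transformed coordinates into each option and compare with the original:
(A) x^2 + y^2  ->  (3x)^2 + (y/3)^2 = 9x^2 + y^2/9   [differs from x^2 + y^2: not invariant]
(B) x^2 + xy  ->  (3x)^2 + (3x)(y/3) = 9x^2 + xy   [differs from x^2 + xy: not invariant]
(C) xy  ->  (3x)(y/3) = xy   [equals xy: invariant]
(D) x^2 - y^2  ->  (3x)^2 - (y/3)^2 = 9x^2 - y^2/9   [differs from x^2 - y^2: not invariant]

Only option (C), xy, is unchanged by the transformation.
The factors 3 and 1/3 cancel only in the pure product xy.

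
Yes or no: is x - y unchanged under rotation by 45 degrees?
No

Applying rotation by 45 degrees: x' = x*cos(45 degrees) - y*sin(45 degrees) = sqrt(2)x/2 - sqrt(2)y/2, y' = x*sin(45 degrees) + y*cos(45 degrees) = sqrt(2)x/2 + sqrt(2)y/2

Substituting into x - y:
(sqrt(2)x/2 - sqrt(2)y/2) - (sqrt(2)x/2 + sqrt(2)y/2)
= -sqrt(2)y

This differs from the original expression x - y, so it is NOT invariant.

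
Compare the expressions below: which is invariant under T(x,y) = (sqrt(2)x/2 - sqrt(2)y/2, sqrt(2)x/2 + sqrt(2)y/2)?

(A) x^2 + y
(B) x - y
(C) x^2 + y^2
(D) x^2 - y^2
C

An expression E(x,y) is invariant under T if E(T(x,y)) = E(x,y). Here T(x,y) = (sqrt(2)x/2 - sqrt(2)y/2, sqrt(2)x/2 + sqrt(2)y/2).
Substitute the transformed coordinates into each option and compare with the original:
(A) x^2 + y  ->  (sqrt(2)x/2 - sqrt(2)y/2)^2 + (sqrt(2)x/2 + sqrt(2)y/2) = x^2/2 - xy + sqrt(2)x/2 + y^2/2 + sqrt(2)y/2   [differs from x^2 + y: not invariant]
(B) x - y  ->  (sqrt(2)x/2 - sqrt(2)y/2) - (sqrt(2)x/2 + sqrt(2)y/2) = -sqrt(2)y   [differs from x - y: not invariant]
(C) x^2 + y^2  ->  (sqrt(2)x/2 - sqrt(2)y/2)^2 + (sqrt(2)x/2 + sqrt(2)y/2)^2 = x^2 + y^2   [equals x^2 + y^2: invariant]
(D) x^2 - y^2  ->  (sqrt(2)x/2 - sqrt(2)y/2)^2 - (sqrt(2)x/2 + sqrt(2)y/2)^2 = -2xy   [differs from x^2 - y^2: not invariant]

Only option (C), x^2 + y^2, is unchanged by the transformation.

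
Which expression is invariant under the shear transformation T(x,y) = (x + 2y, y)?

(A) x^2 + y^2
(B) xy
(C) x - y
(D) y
D

Under the shear T(x,y) = (x + 2y, y):
Substitute the transformed coordinates into each option and compare with the original:
(A) x^2 + y^2  ->  (x + 2y)^2 + (y)^2 = x^2 + 4xy + 5y^2   [differs from x^2 + y^2: not invariant]
(B) xy  ->  (x + 2y)(y) = xy + 2y^2   [differs from xy: not invariant]
(C) x - y  ->  (x + 2y) - (y) = x + y   [differs from x - y: not invariant]
(D) y  ->  (y) = y   [equals y: invariant]

Only option (D), y, is unchanged by the transformation.
A horizontal shear moves points parallel to the x-axis, so the y-coordinate (and any function of y alone) is unchanged.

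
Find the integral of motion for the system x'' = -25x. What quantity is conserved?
E = (x')^2 + 25x^2

Multiply the equation by x':
x' * x'' = -25x * x'
The left side is d/dt[(x')^2/2] and the right side is d/dt[-25x^2/2], so
d/dt[(x')^2/2 + 25x^2/2] = 0, i.e. (x')^2/2 + 25x^2/2 = constant.
Multiplying by 2, the integral of motion is E = (x')^2 + 25x^2.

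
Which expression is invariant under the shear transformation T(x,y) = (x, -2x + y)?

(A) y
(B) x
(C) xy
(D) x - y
B

Under the shear T(x,y) = (x, -2x + y):
Substitute the transformed coordinates into each option and compare with the original:
(A) y  ->  (-2x + y) = -2x + y   [differs from y: not invariant]
(B) x  ->  (x) = x   [equals x: invariant]
(C) xy  ->  (x)(-2x + y) = -2x^2 + xy   [differs from xy: not invariant]
(D) x - y  ->  (x) - (-2x + y) = 3x - y   [differs from x - y: not invariant]

Only option (B), x, is unchanged by the transformation.
A vertical shear moves points parallel to the y-axis, so the x-coordinate (and any function of x alone) is unchanged.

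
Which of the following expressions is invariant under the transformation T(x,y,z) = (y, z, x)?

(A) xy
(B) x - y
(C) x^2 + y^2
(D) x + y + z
D

Apply T(x,y,z) = (y, z, x) to each option, i.e. replace (x, y, z) by the transformed coordinates.
Substitute the transformed coordinates into each option and compare with the original:
(A) xy  ->  (y)(z) = yz   [differs from xy: not invariant]
(B) x - y  ->  (y) - (z) = y - z   [differs from x - y: not invariant]
(C) x^2 + y^2  ->  (y)^2 + (z)^2 = y^2 + z^2   [differs from x^2 + y^2: not invariant]
(D) x + y + z  ->  (y) + (z) + (x) = x + y + z   [equals x + y + z: invariant]

Only option (D), x + y + z, is unchanged by the transformation.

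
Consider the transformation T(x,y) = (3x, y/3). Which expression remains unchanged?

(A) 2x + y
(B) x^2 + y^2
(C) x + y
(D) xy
D

An expression E(x,y) is invariant under T if E(T(x,y)) = E(x,y). Here T(x,y) = (3x, y/3).
Substitute the transformed coordinates into each option and compare with the original:
(A) 2x + y  ->  2(3x) + (y/3) = 6x + y/3   [differs from 2x + y: not invariant]
(B) x^2 + y^2  ->  (3x)^2 + (y/3)^2 = 9x^2 + y^2/9   [differs from x^2 + y^2: not invariant]
(C) x + y  ->  (3x) + (y/3) = 3x + y/3   [differs from x + y: not invariant]
(D) xy  ->  (3x)(y/3) = xy   [equals xy: invariant]

Only option (D), xy, is unchanged by the transformation.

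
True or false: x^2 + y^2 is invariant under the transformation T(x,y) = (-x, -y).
True

Substitute T(x,y) = (-x, -y) into the expression and compare with the original.

Original: x^2 + y^2
After applying T: (-x)^2 + (-y)^2 = x^2 + y^2

This is identical to the original x^2 + y^2, so the expression is invariant.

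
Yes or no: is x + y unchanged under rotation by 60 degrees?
No

Applying rotation by 60 degrees: x' = x*cos(60 degrees) - y*sin(60 degrees) = x/2 - sqrt(3)y/2, y' = x*sin(60 degrees) + y*cos(60 degrees) = sqrt(3)x/2 + y/2

Substituting into x + y:
(x/2 - sqrt(3)y/2) + (sqrt(3)x/2 + y/2)
= x/2 + sqrt(3)x/2 - sqrt(3)y/2 + y/2

This differs from the original expression x + y, so it is NOT invariant.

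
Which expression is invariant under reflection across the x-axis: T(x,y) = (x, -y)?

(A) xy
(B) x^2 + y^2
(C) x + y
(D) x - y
B

The map is reflection across the x-axis: T(x,y) = (x, -y).
Substitute the transformed coordinates into each option and compare with the original:
(A) xy  ->  (x)(-y) = -xy   [differs from xy: not invariant]
(B) x^2 + y^2  ->  (x)^2 + (-y)^2 = x^2 + y^2   [equals x^2 + y^2: invariant]
(C) x + y  ->  (x) + (-y) = x - y   [differs from x + y: not invariant]
(D) x - y  ->  (x) - (-y) = x + y   [differs from x - y: not invariant]

Only option (B), x^2 + y^2, is unchanged by the transformation.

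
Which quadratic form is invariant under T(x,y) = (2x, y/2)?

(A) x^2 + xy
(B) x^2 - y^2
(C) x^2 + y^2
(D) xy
D

T multiplies x by 2 and divides y by 2.
Substitute the transformed coordinates into each option and compare with the original:
(A) x^2 + xy  ->  (2x)^2 + (2x)(y/2) = 4x^2 + xy   [differs from x^2 + xy: not invariant]
(B) x^2 - y^2  ->  (2x)^2 - (y/2)^2 = 4x^2 - y^2/4   [differs from x^2 - y^2: not invariant]
(C) x^2 + y^2  ->  (2x)^2 + (y/2)^2 = 4x^2 + y^2/4   [differs from x^2 + y^2: not invariant]
(D) xy  ->  (2x)(y/2) = xy   [equals xy: invariant]

Only option (D), xy, is unchanged by the transformation.
The factors 2 and 1/2 cancel only in the pure product xy.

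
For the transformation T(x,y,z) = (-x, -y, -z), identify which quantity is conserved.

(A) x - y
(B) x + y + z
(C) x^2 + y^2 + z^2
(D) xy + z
C

Apply T(x,y,z) = (-x, -y, -z) to each option, i.e. replace (x, y, z) by the transformed coordinates.
Substitute the transformed coordinates into each option and compare with the original:
(A) x - y  ->  (-x) - (-y) = -x + y   [differs from x - y: not invariant]
(B) x + y + z  ->  (-x) + (-y) + (-z) = -x - y - z   [differs from x + y + z: not invariant]
(C) x^2 + y^2 + z^2  ->  (-x)^2 + (-y)^2 + (-z)^2 = x^2 + y^2 + z^2   [equals x^2 + y^2 + z^2: invariant]
(D) xy + z  ->  (-x)(-y) + (-z) = xy - z   [differs from xy + z: not invariant]

Only option (C), x^2 + y^2 + z^2, is unchanged by the transformation.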